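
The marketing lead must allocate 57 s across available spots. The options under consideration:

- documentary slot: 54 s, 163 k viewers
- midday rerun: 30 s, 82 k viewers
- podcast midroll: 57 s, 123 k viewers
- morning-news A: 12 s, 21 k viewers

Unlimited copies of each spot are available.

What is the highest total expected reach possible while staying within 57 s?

163

Best packing: documentary slot — 54 s, 163 total.
The spare 3 s is too small for any remaining spot, and no exchange beats 163.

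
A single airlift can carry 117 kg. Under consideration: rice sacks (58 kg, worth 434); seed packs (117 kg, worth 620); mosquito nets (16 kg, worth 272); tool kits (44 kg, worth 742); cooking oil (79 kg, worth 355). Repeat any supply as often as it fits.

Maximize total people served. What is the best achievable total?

The ratio ordering already packs tightly: 7×mosquito nets, 112 kg, 1904.
That's the maximum — no swap from here does better than 1904.

1904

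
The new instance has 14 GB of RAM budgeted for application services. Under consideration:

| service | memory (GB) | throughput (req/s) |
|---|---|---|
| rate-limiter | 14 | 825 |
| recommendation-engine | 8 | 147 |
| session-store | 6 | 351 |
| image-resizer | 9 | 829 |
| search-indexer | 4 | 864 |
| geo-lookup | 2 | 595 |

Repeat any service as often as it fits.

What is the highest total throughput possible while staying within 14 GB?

7×geo-lookup uses 14 of the 14 GB and totals 4165.
No other feasible combination exceeds 4165.

4165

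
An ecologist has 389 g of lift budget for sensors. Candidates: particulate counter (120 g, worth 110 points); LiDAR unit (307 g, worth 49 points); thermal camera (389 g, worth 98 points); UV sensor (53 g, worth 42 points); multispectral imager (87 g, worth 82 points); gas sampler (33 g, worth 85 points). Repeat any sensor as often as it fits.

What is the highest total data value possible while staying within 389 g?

935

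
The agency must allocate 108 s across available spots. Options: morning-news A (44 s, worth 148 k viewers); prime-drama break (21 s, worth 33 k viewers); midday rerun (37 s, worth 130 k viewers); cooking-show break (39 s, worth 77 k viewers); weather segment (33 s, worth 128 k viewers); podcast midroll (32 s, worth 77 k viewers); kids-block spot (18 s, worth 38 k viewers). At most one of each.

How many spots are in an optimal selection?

The maximum expected reach within 108 s is 335.
One optimal bundle: midday rerun + weather segment + podcast midroll (102 s).
Every optimal selection uses 3 spots.

3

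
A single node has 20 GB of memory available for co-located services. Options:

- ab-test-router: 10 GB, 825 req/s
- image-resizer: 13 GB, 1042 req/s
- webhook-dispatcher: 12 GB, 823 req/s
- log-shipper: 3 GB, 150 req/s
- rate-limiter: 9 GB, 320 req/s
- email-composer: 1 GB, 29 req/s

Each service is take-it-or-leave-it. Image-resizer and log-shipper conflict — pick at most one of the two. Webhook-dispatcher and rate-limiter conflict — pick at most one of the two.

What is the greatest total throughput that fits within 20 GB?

By throughput per GB: ab-test-router 82.50, image-resizer 80.15, webhook-dispatcher 68.58 lead.
The ratio heuristic lands on ab-test-router + log-shipper + email-composer (1004) but leaves 6 GB idle.
The 3 GB tied up in log-shipper is better spent on rate-limiter — total rises to 1174 (20 GB).

1174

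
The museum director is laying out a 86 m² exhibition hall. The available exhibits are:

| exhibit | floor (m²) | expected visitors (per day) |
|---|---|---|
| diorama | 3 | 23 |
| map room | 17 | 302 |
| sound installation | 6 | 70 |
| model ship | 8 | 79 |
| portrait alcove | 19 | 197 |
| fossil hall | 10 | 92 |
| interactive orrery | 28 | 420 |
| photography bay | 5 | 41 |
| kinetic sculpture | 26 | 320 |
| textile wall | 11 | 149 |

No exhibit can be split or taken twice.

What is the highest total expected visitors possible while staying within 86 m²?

The ratio ordering already packs tightly: diorama + map room + interactive orrery + kinetic sculpture + textile wall, 85 m², 1214.
Every other selection either busts 86 m² or fails to beat 1214.

1214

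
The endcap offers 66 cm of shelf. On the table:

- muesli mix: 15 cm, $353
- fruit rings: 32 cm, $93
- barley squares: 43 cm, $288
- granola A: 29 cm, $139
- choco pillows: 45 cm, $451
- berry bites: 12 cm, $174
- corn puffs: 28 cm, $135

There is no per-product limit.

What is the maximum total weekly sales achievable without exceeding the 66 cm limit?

4×muesli mix uses 60 of the 66 cm and totals 1412.
The spare 6 cm is too small for any remaining product, and no exchange beats 1412.

1412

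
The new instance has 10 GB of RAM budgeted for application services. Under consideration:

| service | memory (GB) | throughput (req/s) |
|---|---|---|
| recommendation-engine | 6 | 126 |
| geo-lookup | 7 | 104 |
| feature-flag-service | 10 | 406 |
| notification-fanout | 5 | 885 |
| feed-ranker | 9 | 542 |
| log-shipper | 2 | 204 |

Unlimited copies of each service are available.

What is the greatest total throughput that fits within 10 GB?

Density check — notification-fanout 177.00, log-shipper 102.00, feed-ranker 60.22 are the best per GB.
Best packing: 2×notification-fanout — 10 GB, 1770 total.
Every other selection either busts 10 GB or fails to beat 1770.

1770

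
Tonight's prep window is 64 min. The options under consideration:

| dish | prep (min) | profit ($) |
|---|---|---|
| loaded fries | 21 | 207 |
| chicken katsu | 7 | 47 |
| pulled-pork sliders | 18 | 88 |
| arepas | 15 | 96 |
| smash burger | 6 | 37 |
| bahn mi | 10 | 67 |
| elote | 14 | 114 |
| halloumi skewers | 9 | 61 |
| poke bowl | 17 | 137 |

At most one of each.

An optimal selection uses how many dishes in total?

Best achievable profit is 525.
loaded fries + bahn mi + elote + poke bowl hits 525 at 62 min.
Every optimal selection uses 4 dishes.

4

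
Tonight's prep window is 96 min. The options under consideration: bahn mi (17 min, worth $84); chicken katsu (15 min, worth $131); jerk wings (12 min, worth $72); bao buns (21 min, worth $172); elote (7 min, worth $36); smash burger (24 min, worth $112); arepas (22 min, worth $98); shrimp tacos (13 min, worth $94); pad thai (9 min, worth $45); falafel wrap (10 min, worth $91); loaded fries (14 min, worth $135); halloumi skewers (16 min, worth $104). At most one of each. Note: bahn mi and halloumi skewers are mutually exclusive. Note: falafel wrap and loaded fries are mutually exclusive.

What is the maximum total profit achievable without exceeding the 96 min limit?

Best packing: chicken katsu + bao buns + elote + shrimp tacos + pad thai + loaded fries + halloumi skewers — 95 min, 717 total.
That's the maximum — no feasible swap from here does better than 717.

717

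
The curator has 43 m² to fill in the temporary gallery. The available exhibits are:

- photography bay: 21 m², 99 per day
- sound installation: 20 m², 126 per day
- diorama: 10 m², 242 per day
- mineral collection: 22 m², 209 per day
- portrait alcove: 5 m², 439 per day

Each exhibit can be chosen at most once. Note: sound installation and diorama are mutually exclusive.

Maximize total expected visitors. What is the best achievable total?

890

Density check — portrait alcove 87.80, diorama 24.20, mineral collection 9.50 are the best per m².
The ratio ordering already packs tightly: diorama + mineral collection + portrait alcove, 37 m², 890.
No other feasible combination exceeds 890.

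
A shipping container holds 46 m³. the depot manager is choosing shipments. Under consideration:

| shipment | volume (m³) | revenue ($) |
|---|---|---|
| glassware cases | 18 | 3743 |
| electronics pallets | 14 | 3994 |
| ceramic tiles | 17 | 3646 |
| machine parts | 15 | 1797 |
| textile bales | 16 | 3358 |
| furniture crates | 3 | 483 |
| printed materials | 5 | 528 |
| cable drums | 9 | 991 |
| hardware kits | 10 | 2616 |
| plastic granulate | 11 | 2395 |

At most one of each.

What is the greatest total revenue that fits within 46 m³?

10836

By revenue per m³: electronics pallets 285.29, hardware kits 261.60, plastic granulate 217.73, ceramic tiles 214.47 lead.
Greedy by ratio would take electronics pallets + furniture crates + printed materials + hardware kits + plastic granulate: 43 m³ used, total 10016.
The 16 m³ tied up in printed materials and plastic granulate is better spent on glassware cases — total rises to 10836 (45 m³).
An exhaustive check of the 1024 subsets confirms 10836.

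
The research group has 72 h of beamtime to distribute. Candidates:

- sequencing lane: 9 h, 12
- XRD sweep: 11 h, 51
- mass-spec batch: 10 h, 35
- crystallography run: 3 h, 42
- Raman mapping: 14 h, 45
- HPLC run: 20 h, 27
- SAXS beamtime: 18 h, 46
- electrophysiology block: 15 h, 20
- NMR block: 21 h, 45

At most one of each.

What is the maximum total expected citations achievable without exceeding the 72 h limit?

The ratio heuristic lands on sequencing lane + XRD sweep + mass-spec batch + crystallography run + Raman mapping + SAXS beamtime (231) but leaves 7 h idle.
The 9 h tied up in sequencing lane is better spent on electrophysiology block — total rises to 239 (71 h).

239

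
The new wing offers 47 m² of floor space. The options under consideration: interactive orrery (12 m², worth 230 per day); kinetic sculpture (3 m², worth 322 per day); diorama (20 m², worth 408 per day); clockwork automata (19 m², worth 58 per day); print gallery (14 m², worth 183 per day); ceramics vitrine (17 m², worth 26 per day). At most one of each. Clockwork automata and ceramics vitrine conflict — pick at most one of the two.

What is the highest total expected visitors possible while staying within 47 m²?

960

Density check — kinetic sculpture 107.33, diorama 20.40, interactive orrery 19.17 are the best per m².
Interactive orrery + kinetic sculpture + diorama uses 35 of the 47 m² and totals 960.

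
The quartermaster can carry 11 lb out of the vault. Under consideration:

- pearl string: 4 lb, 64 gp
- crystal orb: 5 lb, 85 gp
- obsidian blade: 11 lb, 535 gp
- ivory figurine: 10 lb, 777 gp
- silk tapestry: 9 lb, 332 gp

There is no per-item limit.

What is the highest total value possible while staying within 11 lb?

777

Density check — ivory figurine 77.70, obsidian blade 48.64, silk tapestry 36.89 are the best per lb.
The ratio ordering already packs tightly: ivory figurine, 10 lb, 777.
Nothing else within 11 lb beats 777.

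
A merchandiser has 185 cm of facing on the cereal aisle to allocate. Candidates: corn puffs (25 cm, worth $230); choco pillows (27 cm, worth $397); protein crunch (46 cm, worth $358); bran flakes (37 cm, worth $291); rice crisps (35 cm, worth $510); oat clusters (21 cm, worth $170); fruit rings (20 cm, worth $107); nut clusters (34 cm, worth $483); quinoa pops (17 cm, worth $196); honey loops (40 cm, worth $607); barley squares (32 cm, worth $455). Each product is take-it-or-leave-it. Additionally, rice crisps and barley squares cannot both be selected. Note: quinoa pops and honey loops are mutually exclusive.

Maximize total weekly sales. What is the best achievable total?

2397

Best packing: corn puffs + choco pillows + rice crisps + oat clusters + nut clusters + honey loops — 182 cm, 2397 total.
The spare 3 cm is too small for any remaining product, and no feasible exchange beats 2397.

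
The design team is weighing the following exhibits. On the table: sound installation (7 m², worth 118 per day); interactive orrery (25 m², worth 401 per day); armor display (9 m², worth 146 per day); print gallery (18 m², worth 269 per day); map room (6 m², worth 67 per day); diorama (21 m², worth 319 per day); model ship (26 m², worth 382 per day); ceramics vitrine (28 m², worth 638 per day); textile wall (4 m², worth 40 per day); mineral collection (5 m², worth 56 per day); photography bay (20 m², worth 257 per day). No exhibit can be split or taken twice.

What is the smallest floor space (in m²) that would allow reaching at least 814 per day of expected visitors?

41

Minimise m² subject to total expected visitors ≥ 814.
sound installation + map room + ceramics vitrine: 823 expected visitors at 41 m².
No combination under 41 m² hits 814.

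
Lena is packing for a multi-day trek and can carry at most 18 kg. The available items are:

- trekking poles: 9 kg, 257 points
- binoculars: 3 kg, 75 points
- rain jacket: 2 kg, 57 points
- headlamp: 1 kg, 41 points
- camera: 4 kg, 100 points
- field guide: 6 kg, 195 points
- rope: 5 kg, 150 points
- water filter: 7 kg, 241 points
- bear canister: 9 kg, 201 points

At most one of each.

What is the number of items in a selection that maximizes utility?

The maximum utility within 18 kg is 586.
For example field guide + rope + water filter achieves it, using 18 kg.
Any selection reaching 586 contains exactly 3 items.

3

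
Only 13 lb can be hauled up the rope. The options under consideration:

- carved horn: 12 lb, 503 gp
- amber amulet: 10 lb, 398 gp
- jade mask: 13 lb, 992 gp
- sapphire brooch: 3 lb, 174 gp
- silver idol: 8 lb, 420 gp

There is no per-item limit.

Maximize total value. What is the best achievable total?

992

Best packing: jade mask — 13 lb, 992 total.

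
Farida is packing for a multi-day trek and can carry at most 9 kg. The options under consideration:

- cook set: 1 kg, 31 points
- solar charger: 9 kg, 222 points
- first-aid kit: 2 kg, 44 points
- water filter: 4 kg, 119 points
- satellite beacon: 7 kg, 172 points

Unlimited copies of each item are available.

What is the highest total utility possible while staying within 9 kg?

Ranking by ratio (utility/kg): cook set 31.00, water filter 29.75, solar charger 24.67.
9×cook set uses 9 of the 9 kg and totals 279.
Every other selection either busts 9 kg or fails to beat 279.

279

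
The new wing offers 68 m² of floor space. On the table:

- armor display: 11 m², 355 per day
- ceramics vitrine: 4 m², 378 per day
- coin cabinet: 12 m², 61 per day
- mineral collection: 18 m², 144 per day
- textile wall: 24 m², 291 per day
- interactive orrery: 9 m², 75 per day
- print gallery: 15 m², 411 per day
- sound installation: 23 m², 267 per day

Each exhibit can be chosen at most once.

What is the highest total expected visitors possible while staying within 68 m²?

1510

Ranking by ratio (expected visitors/m²): ceramics vitrine 94.50, armor display 32.27, print gallery 27.40.
Best packing: armor display + ceramics vitrine + textile wall + interactive orrery + print gallery — 63 m², 1510 total.
The closest alternative, armor display + ceramics vitrine + coin cabinet + textile wall + print gallery, reaches only 1496.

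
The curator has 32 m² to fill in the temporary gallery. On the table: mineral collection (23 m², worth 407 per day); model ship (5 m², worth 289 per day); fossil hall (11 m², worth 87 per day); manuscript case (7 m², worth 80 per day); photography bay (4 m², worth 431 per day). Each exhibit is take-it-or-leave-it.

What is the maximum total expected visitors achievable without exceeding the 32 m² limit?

Mineral collection + model ship + photography bay uses 32 of the 32 m² and totals 1127.
Next best is model ship + fossil hall + manuscript case + photography bay at 887 (27 m²) — short by 240.

1127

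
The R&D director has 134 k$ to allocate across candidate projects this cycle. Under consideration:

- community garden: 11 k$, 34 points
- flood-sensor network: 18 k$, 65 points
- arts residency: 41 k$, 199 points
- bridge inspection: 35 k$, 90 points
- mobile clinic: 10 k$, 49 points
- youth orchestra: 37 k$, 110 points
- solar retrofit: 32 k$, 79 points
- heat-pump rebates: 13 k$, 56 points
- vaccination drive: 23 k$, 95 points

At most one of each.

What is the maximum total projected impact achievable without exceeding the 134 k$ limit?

Density check — mobile clinic 4.90, arts residency 4.85, heat-pump rebates 4.31, vaccination drive 4.13 are the best per k$.
Filling by ratio: community garden + flood-sensor network + arts residency + mobile clinic + heat-pump rebates + vaccination drive for 498, with 18 k$ left unused.
The 21 k$ tied up in community garden and mobile clinic is better spent on youth orchestra — total rises to 525 (132 k$).
An exhaustive check of the 512 subsets confirms 525.

525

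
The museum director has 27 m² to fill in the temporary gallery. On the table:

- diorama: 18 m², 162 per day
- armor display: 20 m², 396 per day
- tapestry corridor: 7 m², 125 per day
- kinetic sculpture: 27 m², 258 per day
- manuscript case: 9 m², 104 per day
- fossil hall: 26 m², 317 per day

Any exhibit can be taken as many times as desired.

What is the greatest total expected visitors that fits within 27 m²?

521

Best packing: armor display + tapestry corridor — 27 m², 521 total.
That's the maximum — no swap from here does better than 521.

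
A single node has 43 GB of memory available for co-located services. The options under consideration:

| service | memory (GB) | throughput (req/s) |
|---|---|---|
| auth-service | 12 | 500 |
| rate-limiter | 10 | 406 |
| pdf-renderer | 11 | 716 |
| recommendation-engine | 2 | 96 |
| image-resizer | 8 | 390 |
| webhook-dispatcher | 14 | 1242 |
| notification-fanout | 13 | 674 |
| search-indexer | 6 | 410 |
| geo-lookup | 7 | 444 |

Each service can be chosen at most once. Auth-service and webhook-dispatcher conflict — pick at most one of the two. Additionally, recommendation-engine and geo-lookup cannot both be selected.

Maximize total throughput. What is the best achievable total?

Taking rate-limiter + pdf-renderer + recommendation-engine + webhook-dispatcher + search-indexer: 43 GB used, 2870 in throughput.
The closest alternative, pdf-renderer + recommendation-engine + image-resizer + webhook-dispatcher + search-indexer, reaches only 2854.

2870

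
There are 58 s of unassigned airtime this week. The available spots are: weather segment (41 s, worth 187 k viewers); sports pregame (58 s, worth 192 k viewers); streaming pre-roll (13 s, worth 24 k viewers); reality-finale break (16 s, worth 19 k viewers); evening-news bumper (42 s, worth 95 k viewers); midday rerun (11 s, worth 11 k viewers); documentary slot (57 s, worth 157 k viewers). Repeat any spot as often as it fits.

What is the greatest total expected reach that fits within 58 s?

211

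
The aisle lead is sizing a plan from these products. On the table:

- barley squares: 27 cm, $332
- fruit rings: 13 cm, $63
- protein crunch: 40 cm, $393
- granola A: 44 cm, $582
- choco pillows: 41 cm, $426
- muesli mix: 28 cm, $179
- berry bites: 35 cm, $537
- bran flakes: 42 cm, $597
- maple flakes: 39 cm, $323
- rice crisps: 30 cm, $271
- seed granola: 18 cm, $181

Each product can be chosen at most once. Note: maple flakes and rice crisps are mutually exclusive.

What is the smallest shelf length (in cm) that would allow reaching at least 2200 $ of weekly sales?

Minimise cm subject to total weekly sales ≥ 2200.
barley squares + granola A + berry bites + bran flakes + seed granola: 2229 weekly sales at 166 cm.
Any bundle with less than 166 cm falls short of 2200.

166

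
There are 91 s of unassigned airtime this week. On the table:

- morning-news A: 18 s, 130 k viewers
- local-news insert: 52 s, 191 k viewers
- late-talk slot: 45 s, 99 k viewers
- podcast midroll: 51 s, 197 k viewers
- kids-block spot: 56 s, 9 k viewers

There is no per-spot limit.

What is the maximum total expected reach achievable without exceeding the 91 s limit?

650

By expected reach per s: morning-news A 7.22, podcast midroll 3.86, local-news insert 3.67 lead.
Taking 5×morning-news A: 90 s used, 650 in expected reach.
The spare 1 s is too small for any remaining spot, and no exchange beats 650.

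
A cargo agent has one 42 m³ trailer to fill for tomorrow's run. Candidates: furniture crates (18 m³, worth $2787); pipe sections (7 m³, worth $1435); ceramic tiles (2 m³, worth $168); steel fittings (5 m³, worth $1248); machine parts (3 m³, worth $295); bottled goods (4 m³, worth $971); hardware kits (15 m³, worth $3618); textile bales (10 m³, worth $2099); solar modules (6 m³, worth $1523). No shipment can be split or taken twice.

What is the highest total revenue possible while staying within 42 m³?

Taking the top-ratio shipments first gives ceramic tiles + steel fittings + bottled goods + hardware kits + textile bales + solar modules for 9627 (42 m³).
Replace ceramic tiles and steel fittings with pipe sections: the trade gains 19 net, giving 9646 at 42 m³.
An exhaustive check of the 512 subsets confirms 9646.

9646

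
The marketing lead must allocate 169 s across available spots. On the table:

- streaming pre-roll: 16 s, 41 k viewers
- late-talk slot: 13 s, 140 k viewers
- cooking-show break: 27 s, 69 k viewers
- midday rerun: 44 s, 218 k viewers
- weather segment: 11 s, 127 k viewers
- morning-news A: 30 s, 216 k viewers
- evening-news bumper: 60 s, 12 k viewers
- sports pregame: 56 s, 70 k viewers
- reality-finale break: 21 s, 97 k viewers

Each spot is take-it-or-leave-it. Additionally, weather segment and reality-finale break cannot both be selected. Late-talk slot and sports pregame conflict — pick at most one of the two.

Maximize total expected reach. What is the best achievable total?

Best packing: streaming pre-roll + late-talk slot + cooking-show break + midday rerun + weather segment + morning-news A — 141 s, 811 total.

811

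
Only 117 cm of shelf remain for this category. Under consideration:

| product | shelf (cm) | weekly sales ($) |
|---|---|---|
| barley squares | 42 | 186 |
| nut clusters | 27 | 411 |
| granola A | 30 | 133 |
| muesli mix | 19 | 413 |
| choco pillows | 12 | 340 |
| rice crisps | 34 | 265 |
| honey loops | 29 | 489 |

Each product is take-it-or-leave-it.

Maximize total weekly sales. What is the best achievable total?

Ranking by ratio (weekly sales/cm): choco pillows 28.33, muesli mix 21.74, honey loops 16.86, nut clusters 15.22.
Best packing: nut clusters + granola A + muesli mix + choco pillows + honey loops — 117 cm, 1786 total.
An exhaustive check of the 128 subsets confirms 1786.

1786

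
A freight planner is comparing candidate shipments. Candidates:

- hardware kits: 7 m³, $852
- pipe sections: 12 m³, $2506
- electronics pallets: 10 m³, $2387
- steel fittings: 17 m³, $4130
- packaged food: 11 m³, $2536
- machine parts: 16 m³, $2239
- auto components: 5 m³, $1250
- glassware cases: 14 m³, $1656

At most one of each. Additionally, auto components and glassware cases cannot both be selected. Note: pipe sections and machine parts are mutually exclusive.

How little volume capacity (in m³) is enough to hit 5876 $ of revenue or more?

26

Minimise m³ subject to total revenue ≥ 5876.
electronics pallets + packaged food + auto components: 6173 revenue at 26 m³.
Below 26 m³ the best achievable stays under 5876.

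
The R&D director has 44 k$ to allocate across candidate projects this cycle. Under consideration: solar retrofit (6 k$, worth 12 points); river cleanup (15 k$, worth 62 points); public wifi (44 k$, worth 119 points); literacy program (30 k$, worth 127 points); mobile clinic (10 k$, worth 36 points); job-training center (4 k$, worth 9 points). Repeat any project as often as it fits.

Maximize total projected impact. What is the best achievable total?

172

Ranking by ratio (projected impact/k$): literacy program 4.23, river cleanup 4.13, mobile clinic 3.60, public wifi 2.70.
Literacy program + mobile clinic + job-training center uses 44 of the 44 k$ and totals 172.
That's the maximum — no swap from here does better than 172.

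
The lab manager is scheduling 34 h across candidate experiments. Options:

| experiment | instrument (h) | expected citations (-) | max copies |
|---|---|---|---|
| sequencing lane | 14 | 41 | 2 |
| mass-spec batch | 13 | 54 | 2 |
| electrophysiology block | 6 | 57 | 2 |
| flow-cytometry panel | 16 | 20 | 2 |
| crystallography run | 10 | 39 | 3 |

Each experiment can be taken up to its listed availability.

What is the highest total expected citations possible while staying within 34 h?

Ranking by ratio (expected citations/h): electrophysiology block 9.50, mass-spec batch 4.15, crystallography run 3.90.
The ratio heuristic lands on mass-spec batch + 2×electrophysiology block (168) but leaves 9 h idle.
The 13 h tied up in mass-spec batch is better spent on 2×crystallography run — total rises to 192 (32 h).

192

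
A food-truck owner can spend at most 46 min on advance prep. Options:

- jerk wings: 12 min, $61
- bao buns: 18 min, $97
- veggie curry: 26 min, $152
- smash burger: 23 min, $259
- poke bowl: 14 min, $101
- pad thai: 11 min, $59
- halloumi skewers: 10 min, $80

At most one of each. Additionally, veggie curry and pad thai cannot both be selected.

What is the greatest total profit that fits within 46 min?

400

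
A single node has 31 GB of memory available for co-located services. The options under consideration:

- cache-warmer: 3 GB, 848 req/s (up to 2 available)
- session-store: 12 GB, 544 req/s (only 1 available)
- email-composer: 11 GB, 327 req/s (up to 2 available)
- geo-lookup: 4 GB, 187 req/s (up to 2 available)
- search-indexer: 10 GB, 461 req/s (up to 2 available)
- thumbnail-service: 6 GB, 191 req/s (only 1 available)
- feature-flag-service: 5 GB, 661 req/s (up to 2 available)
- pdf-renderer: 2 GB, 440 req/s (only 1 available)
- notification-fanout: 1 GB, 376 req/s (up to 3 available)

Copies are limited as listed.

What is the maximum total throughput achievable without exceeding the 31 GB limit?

5047

Density check — notification-fanout 376.00, cache-warmer 282.67, pdf-renderer 220.00, feature-flag-service 132.20 are the best per GB.
Filling by ratio: 2×cache-warmer + 2×geo-lookup + 2×feature-flag-service + pdf-renderer + 3×notification-fanout for 4960, with 2 GB left unused.
Dropping 2×geo-lookup frees 8 GB; slotting in search-indexer (10 GB) lifts the total to 5047 at 31 GB.
No other feasible combination exceeds 5047.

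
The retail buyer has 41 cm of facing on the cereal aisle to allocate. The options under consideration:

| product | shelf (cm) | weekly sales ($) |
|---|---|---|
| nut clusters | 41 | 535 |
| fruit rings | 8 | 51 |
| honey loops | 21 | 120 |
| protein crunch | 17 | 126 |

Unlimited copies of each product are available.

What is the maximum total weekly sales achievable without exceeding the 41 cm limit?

535

The ratio ordering already packs tightly: nut clusters, 41 cm, 535.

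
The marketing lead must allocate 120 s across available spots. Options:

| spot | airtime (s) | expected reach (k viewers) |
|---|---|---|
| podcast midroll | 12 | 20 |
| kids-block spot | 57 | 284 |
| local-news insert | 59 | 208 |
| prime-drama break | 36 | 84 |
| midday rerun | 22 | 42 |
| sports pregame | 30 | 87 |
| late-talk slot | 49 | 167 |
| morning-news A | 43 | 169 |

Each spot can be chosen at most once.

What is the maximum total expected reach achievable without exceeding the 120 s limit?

Taking the top-ratio spots first gives podcast midroll + kids-block spot + morning-news A for 473 (112 s).
Dropping podcast midroll and morning-news A frees 55 s; slotting in local-news insert (59 s) lifts the total to 492 at 116 s.
Every other selection either busts 120 s or fails to beat 492.

492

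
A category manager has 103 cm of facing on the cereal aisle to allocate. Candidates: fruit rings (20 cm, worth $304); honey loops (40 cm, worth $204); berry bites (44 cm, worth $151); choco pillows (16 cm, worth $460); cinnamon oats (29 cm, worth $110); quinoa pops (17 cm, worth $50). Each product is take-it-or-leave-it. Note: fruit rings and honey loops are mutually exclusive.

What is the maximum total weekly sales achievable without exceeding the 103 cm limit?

965

Ranking by ratio (weekly sales/cm): choco pillows 28.75, fruit rings 15.20, honey loops 5.10, cinnamon oats 3.79.
Taking fruit rings + berry bites + choco pillows + quinoa pops: 97 cm used, 965 in weekly sales.
The spare 6 cm is too small for any remaining product, and no feasible exchange beats 965.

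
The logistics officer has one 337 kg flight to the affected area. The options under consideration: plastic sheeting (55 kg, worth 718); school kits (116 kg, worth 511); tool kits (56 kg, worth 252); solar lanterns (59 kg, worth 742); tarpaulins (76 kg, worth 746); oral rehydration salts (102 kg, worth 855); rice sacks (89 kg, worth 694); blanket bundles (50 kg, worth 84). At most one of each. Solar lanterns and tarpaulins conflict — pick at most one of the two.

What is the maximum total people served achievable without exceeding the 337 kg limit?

3013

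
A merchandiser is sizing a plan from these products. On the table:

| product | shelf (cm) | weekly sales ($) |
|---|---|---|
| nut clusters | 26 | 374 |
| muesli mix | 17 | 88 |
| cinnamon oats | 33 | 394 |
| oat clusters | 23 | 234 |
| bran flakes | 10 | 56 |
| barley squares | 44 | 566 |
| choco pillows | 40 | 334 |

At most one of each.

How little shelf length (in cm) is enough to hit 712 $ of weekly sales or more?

59

Minimise cm subject to total weekly sales ≥ 712.
nut clusters + cinnamon oats: 768 weekly sales at 59 cm.
Below 59 cm the best achievable stays under 712.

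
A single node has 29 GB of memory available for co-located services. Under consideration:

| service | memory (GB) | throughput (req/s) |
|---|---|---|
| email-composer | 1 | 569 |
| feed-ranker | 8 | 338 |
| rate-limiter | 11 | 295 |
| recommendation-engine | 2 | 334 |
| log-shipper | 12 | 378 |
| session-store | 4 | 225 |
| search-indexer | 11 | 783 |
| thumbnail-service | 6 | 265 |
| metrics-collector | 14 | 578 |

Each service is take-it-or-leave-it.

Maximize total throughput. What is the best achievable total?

2289

A density-first pass picks email-composer + recommendation-engine + session-store + search-indexer + thumbnail-service — 2176 at 24 GB.
Dropping session-store frees 4 GB; slotting in feed-ranker (8 GB) lifts the total to 2289 at 28 GB.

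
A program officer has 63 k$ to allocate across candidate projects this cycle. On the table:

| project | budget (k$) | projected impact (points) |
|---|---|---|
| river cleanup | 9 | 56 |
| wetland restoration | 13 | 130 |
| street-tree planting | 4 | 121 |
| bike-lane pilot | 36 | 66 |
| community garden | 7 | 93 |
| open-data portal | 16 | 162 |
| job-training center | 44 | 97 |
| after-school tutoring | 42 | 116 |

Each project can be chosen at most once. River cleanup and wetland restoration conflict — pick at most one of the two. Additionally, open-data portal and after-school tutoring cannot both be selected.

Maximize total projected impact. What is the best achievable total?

Wetland restoration + street-tree planting + community garden + open-data portal uses 40 of the 63 k$ and totals 506.
The closest alternative, street-tree planting + bike-lane pilot + community garden + open-data portal, reaches only 442.

506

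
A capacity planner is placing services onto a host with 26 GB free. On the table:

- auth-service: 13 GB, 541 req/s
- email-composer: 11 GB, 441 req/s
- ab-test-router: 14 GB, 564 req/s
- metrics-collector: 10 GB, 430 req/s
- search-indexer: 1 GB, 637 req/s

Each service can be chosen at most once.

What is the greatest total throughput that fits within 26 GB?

Greedy by ratio would take auth-service + metrics-collector + search-indexer: 24 GB used, total 1608.
The 23 GB tied up in auth-service and metrics-collector is better spent on email-composer + ab-test-router — total rises to 1642 (26 GB).

1642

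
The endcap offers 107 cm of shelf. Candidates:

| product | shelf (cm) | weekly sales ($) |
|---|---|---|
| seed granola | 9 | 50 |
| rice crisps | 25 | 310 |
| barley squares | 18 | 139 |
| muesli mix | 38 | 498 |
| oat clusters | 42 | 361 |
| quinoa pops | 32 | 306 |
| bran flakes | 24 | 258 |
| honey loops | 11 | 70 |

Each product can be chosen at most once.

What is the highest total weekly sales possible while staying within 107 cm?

Best packing: rice crisps + barley squares + muesli mix + bran flakes — 105 cm, 1205 total.
That's the maximum — no swap from here does better than 1205.

1205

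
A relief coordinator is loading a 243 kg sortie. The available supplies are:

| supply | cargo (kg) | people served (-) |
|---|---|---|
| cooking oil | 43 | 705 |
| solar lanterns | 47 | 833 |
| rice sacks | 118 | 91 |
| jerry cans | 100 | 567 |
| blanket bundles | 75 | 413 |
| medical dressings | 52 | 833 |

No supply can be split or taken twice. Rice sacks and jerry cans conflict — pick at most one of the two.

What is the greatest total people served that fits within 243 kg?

The ratio ordering already packs tightly: cooking oil + solar lanterns + jerry cans + medical dressings, 242 kg, 2938.

2938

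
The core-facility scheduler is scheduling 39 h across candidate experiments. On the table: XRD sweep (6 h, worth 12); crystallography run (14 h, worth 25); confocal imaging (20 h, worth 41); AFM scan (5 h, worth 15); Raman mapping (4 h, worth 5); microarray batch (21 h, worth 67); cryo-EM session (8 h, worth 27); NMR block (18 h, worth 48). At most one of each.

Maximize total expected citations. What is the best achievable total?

Density check — cryo-EM session 3.38, microarray batch 3.19, AFM scan 3.00, NMR block 2.67 are the best per h.
Taking the top-ratio experiments first gives AFM scan + Raman mapping + microarray batch + cryo-EM session for 114 (38 h).
Replace AFM scan and Raman mapping and cryo-EM session with NMR block: the trade gains 1 net, giving 115 at 39 h.
No other feasible combination exceeds 115.

115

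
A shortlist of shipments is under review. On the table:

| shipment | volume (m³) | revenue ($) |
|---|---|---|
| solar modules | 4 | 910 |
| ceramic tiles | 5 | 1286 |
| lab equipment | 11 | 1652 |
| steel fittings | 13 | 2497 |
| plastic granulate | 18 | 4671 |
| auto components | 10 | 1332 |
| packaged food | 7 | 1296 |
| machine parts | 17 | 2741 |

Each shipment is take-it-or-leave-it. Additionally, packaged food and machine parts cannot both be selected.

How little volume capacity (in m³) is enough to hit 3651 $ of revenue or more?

Minimise m³ subject to total revenue ≥ 3651.
ceramic tiles + steel fittings: 3783 revenue at 18 m³.
Any bundle with less than 18 m³ falls short of 3651.

18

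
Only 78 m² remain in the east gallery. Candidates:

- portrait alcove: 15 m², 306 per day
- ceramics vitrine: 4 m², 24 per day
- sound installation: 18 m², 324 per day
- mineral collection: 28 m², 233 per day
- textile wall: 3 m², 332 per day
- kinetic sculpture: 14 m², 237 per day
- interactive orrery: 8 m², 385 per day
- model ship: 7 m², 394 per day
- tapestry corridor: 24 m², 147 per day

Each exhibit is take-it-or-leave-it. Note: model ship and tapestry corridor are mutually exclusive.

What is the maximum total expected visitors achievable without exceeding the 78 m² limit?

Taking portrait alcove + ceramics vitrine + sound installation + textile wall + kinetic sculpture + interactive orrery + model ship: 69 m² used, 2002 in expected visitors.
That's the maximum — no feasible swap from here does better than 2002.

2002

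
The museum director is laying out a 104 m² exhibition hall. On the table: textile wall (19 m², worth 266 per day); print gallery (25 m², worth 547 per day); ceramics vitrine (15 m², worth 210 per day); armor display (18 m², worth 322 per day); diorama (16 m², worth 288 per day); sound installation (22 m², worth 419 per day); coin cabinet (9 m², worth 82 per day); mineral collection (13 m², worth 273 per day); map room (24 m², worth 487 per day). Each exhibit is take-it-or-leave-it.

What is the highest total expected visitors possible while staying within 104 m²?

2048

By expected visitors per m²: print gallery 21.88, mineral collection 21.00, map room 20.29 lead.
Taking the top-ratio exhibits first gives print gallery + diorama + sound installation + mineral collection + map room for 2014 (100 m²).
Dropping diorama frees 16 m²; slotting in armor display (18 m²) lifts the total to 2048 at 102 m².
Next best is print gallery + diorama + sound installation + mineral collection + map room at 2014 (100 m²) — short by 34.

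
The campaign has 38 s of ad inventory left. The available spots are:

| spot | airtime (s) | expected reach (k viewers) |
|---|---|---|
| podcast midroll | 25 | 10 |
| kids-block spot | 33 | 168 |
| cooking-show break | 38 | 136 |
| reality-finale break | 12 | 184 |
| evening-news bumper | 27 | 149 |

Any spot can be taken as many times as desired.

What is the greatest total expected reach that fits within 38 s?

The ratio ordering already packs tightly: 3×reality-finale break, 36 s, 552.

552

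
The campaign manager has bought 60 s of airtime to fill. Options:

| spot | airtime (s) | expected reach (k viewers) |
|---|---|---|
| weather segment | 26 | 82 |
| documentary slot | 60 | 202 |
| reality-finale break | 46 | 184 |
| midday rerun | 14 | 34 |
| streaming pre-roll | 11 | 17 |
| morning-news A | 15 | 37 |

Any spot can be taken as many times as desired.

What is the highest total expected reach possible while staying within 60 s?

Density check — reality-finale break 4.00, documentary slot 3.37, weather segment 3.15, morning-news A 2.47 are the best per s.
Taking reality-finale break + midday rerun: 60 s used, 218 in expected reach.

218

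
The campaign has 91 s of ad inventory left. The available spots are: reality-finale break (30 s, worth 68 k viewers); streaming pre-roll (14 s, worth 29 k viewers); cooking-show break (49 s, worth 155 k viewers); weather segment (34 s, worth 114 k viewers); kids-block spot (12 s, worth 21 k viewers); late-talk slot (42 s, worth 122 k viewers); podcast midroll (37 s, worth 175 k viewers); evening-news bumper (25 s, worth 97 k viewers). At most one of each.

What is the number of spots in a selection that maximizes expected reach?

2

Optimal total is 330.
For example cooking-show break + podcast midroll achieves it, using 86 s.
Any selection reaching 330 contains exactly 2 spots.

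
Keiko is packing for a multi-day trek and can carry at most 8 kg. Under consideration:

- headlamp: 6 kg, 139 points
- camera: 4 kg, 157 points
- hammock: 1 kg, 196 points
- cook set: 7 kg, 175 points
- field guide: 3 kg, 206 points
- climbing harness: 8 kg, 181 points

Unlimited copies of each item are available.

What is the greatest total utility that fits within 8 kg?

1568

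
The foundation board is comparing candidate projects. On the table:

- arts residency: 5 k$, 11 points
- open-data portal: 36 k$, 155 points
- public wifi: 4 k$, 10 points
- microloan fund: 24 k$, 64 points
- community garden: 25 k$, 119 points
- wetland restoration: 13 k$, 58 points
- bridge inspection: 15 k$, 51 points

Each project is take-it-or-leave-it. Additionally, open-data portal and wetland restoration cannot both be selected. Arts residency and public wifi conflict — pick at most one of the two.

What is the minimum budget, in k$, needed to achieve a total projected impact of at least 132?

Minimise k$ subject to total projected impact ≥ 132.
Taking open-data portal gives 155 (≥ 132) for 36 k$.
Below 36 k$ the best achievable stays under 132.

36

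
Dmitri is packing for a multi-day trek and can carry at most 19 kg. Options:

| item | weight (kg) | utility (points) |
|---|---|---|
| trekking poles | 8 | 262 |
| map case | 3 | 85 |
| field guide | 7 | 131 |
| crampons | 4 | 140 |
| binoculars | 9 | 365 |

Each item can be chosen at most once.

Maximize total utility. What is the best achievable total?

Density check — binoculars 40.56, crampons 35.00, trekking poles 32.75, map case 28.33 are the best per kg.
Filling by ratio: map case + crampons + binoculars for 590, with 3 kg left unused.
Dropping map case and crampons frees 7 kg; slotting in trekking poles (8 kg) lifts the total to 627 at 17 kg.
Next best is map case + crampons + binoculars at 590 (16 kg) — short by 37.

627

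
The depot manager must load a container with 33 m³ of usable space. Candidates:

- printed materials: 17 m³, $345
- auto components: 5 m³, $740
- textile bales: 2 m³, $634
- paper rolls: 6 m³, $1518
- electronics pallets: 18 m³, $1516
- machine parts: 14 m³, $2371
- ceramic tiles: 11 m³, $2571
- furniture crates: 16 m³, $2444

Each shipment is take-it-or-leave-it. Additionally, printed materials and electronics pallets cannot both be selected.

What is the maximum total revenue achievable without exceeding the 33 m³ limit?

7094

Textile bales + paper rolls + machine parts + ceramic tiles uses 33 of the 33 m³ and totals 7094.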